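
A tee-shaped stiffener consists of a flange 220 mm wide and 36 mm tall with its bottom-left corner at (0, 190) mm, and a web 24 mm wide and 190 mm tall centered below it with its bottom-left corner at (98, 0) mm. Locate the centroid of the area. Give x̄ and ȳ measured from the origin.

web: A = 24 × 190 = 4560.00, centroid at (110.00, 95.00).
flange: A = 220 × 36 = 7920.00, centroid at (110.00, 208.00).
ΣA = 12480.00 mm², ΣAx̄ = 1372800.00 mm³, ΣAȳ = 2080560.00 mm³.
x̄ = 1372800.00/12480.00 = 110.00 mm; ȳ = 2080560.00/12480.00 = 166.71 mm.

x̄ = 110.00 mm, ȳ = 166.71 mm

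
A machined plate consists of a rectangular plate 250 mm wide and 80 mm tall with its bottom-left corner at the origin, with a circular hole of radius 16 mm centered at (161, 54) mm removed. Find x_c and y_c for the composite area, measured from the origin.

x_c = 123.49 mm, y_c = 39.41 mm

plate: A = 250 × 80 = 20000.00, centroid at (125.00, 40.00).
hole: A = −π·16² = -804.25, centroid at (161.00, 54.00).
ΣA = 19195.75 mm², ΣAx_c = 2370516.12 mm³, ΣAy_c = 756570.62 mm³.
x_c = 2370516.12/19195.75 = 123.49 mm; y_c = 756570.62/19195.75 = 39.41 mm.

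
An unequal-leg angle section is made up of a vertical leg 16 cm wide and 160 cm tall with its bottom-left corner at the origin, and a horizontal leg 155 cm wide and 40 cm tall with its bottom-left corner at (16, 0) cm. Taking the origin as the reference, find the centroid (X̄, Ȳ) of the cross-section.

X̄ = 68.51 cm, Ȳ = 37.53 cm

Part | A | x̄ᵢ | ȳᵢ | A·x̄ᵢ | A·ȳᵢ
vertical leg | 2560.00 | 8.00 | 80.00 | 20480.00 | 204800.00
horizontal leg | 6200.00 | 93.50 | 20.00 | 579700.00 | 124000.00
Σ | 8760.00 |  |  | 600180.00 | 328800.00
X̄ = 600180.00 / 8760.00 = 68.51 cm
Ȳ = 328800.00 / 8760.00 = 37.53 cm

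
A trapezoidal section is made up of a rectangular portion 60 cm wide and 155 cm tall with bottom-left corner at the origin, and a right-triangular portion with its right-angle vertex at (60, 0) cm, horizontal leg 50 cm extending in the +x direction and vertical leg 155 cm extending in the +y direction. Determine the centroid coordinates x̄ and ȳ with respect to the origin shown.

rectangular portion: A = 60 × 155 = 9300.00, centroid at (30.00, 77.50).
triangular portion: A = ½·50·155 = 3875.00, centroid at (76.67, 51.67).
ΣA = 13175.00 cm², ΣAx̄ = 576083.33 cm³, ΣAȳ = 920958.33 cm³.
x̄ = 576083.33/13175.00 = 43.73 cm; ȳ = 920958.33/13175.00 = 69.90 cm.

x̄ = 43.73 cm, ȳ = 69.90 cm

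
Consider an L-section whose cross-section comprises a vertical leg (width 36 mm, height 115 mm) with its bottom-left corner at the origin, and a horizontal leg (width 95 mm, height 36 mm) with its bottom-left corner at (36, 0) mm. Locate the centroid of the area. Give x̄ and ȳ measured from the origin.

x̄ = 47.63 mm, ȳ = 39.63 mm

Part | A | x̄ᵢ | ȳᵢ | A·x̄ᵢ | A·ȳᵢ
vertical leg | 4140.00 | 18.00 | 57.50 | 74520.00 | 238050.00
horizontal leg | 3420.00 | 83.50 | 18.00 | 285570.00 | 61560.00
Σ | 7560.00 |  |  | 360090.00 | 299610.00
x̄ = 360090.00 / 7560.00 = 47.63 mm
ȳ = 299610.00 / 7560.00 = 39.63 mm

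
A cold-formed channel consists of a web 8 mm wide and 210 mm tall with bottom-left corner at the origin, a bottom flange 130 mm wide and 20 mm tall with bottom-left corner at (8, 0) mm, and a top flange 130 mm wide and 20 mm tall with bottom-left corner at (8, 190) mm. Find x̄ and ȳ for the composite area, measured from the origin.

x̄ = 56.15 mm, ȳ = 105.00 mm

web: A = 8 × 210 = 1680.00, centroid at (4.00, 105.00).
bottom flange: A = 130 × 20 = 2600.00, centroid at (73.00, 10.00).
top flange: A = 130 × 20 = 2600.00, centroid at (73.00, 200.00).
ΣA = 6880.00 mm²
ΣAx̄ = (1680.00)(4.00) + (2600.00)(73.00) + (2600.00)(73.00) = 386320.00 mm³
ΣAȳ = (1680.00)(105.00) + (2600.00)(10.00) + (2600.00)(200.00) = 722400.00 mm³
x̄ = 386320.00 / 6880.00 = 56.15 mm
ȳ = 722400.00 / 6880.00 = 105.00 mm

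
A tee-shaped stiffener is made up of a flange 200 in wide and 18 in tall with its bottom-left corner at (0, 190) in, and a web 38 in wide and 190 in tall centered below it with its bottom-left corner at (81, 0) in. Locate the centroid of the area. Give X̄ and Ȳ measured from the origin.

X̄ = 100.00 in, Ȳ = 129.60 in

web: A = 38 × 190 = 7220.00, centroid at (100.00, 95.00).
flange: A = 200 × 18 = 3600.00, centroid at (100.00, 199.00).
ΣA = 10820.00 in²
ΣAX̄ = (7220.00)(100.00) + (3600.00)(100.00) = 1082000.00 in³
ΣAȲ = (7220.00)(95.00) + (3600.00)(199.00) = 1402300.00 in³
X̄ = 1082000.00 / 10820.00 = 100.00 in
Ȳ = 1402300.00 / 10820.00 = 129.60 in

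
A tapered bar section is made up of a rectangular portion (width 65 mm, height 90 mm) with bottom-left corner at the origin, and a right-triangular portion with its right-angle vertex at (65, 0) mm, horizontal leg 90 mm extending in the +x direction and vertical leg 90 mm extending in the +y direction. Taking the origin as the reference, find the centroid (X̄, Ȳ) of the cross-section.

Part | A | x̄ᵢ | ȳᵢ | A·x̄ᵢ | A·ȳᵢ
rectangular portion | 5850.00 | 32.50 | 45.00 | 190125.00 | 263250.00
triangular portion | 4050.00 | 95.00 | 30.00 | 384750.00 | 121500.00
Σ | 9900.00 |  |  | 574875.00 | 384750.00
X̄ = 574875.00 / 9900.00 = 58.07 mm
Ȳ = 384750.00 / 9900.00 = 38.86 mm

X̄ = 58.07 mm, Ȳ = 38.86 mm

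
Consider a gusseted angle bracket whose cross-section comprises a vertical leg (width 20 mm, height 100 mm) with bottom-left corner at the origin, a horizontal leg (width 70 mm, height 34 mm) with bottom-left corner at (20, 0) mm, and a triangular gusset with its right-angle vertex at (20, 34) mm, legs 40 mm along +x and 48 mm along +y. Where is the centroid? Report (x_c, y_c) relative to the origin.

x_c = 34.25 mm, y_c = 35.29 mm

Part | A | x̄ᵢ | ȳᵢ | A·x̄ᵢ | A·ȳᵢ
vertical leg | 2000.00 | 10.00 | 50.00 | 20000.00 | 100000.00
horizontal leg | 2380.00 | 55.00 | 17.00 | 130900.00 | 40460.00
gusset | 960.00 | 33.33 | 50.00 | 32000.00 | 48000.00
Σ | 5340.00 |  |  | 182900.00 | 188460.00
x_c = 182900.00 / 5340.00 = 34.25 mm
y_c = 188460.00 / 5340.00 = 35.29 mm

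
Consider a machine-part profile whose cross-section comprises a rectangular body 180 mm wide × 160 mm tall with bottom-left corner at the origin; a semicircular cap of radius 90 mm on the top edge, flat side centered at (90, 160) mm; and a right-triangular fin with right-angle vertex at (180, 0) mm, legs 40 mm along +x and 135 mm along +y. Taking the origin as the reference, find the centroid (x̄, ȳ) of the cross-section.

Part | A | x̄ᵢ | ȳᵢ | A·x̄ᵢ | A·ȳᵢ
rectangular body | 28800.00 | 90.00 | 80.00 | 2592000.00 | 2304000.00
semicircular top | 12723.45 | 90.00 | 198.20 | 1145110.52 | 2521752.04
triangular fin | 2700.00 | 193.33 | 45.00 | 522000.00 | 121500.00
Σ | 44223.45 |  |  | 4259110.52 | 4947252.04
x̄ = 4259110.52 / 44223.45 = 96.31 mm
ȳ = 4947252.04 / 44223.45 = 111.87 mm

x̄ = 96.31 mm, ȳ = 111.87 mm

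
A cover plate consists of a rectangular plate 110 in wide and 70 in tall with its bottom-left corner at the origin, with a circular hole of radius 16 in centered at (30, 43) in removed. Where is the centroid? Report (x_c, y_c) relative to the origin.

x_c = 57.92 in, y_c = 34.07 in

plate: A = 110 × 70 = 7700.00, centroid at (55.00, 35.00).
hole: A = −π·16² = -804.25, centroid at (30.00, 43.00).
ΣA = 6895.75 in²
ΣAx_c = (7700.00)(55.00) + (-804.25)(30.00) = 399372.57 in³
ΣAy_c = (7700.00)(35.00) + (-804.25)(43.00) = 234917.35 in³
x_c = 399372.57 / 6895.75 = 57.92 in
y_c = 234917.35 / 6895.75 = 34.07 in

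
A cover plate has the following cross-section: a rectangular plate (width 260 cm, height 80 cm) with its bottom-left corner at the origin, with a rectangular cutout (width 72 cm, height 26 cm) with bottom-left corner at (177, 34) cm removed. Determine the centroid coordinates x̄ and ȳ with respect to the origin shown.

x̄ = 121.79 cm, ȳ = 39.31 cm

Part | A | x̄ᵢ | ȳᵢ | A·x̄ᵢ | A·ȳᵢ
plate | 20800.00 | 130.00 | 40.00 | 2704000.00 | 832000.00
hole | -1872.00 | 213.00 | 47.00 | -398736.00 | -87984.00
Σ | 18928.00 |  |  | 2305264.00 | 744016.00
x̄ = 2305264.00 / 18928.00 = 121.79 cm
ȳ = 744016.00 / 18928.00 = 39.31 cm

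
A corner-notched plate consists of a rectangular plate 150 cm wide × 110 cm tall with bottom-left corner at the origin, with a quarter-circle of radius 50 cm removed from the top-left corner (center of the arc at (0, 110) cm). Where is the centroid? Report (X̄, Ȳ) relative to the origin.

X̄ = 82.26 cm, Ȳ = 50.44 cm

plate: A = 150 × 110 = 16500.00, centroid at (75.00, 55.00).
removed quarter-circle: A = −¼π·50² = -1963.50, centroid at (21.22, 88.78).
ΣA = 14536.50 cm²
ΣAX̄ = (16500.00)(75.00) + (-1963.50)(21.22) = 1195833.33 cm³
ΣAȲ = (16500.00)(55.00) + (-1963.50)(88.78) = 733182.17 cm³
X̄ = 1195833.33 / 14536.50 = 82.26 cm
Ȳ = 733182.17 / 14536.50 = 50.44 cm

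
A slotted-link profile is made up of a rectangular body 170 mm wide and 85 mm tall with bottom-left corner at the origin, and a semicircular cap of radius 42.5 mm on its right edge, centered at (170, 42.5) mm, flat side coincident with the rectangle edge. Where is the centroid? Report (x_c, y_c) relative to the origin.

x_c = 101.91 mm, y_c = 42.50 mm

rectangular body: A = 170 × 85 = 14450.00, centroid at (85.00, 42.50).
semicircular end: A = ½π·42.5² = 2837.25, centroid at (188.04, 42.50).
ΣA = 17287.25 mm²
ΣAx_c = (14450.00)(85.00) + (2837.25)(188.04) = 1761759.73 mm³
ΣAy_c = (14450.00)(42.50) + (2837.25)(42.50) = 734708.16 mm³
x_c = 1761759.73 / 17287.25 = 101.91 mm
y_c = 734708.16 / 17287.25 = 42.50 mm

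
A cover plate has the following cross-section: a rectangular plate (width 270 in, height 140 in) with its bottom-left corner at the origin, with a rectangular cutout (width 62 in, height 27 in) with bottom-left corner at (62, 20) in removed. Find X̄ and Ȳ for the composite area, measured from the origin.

Part | A | x̄ᵢ | ȳᵢ | A·x̄ᵢ | A·ȳᵢ
plate | 37800.00 | 135.00 | 70.00 | 5103000.00 | 2646000.00
hole | -1674.00 | 93.00 | 33.50 | -155682.00 | -56079.00
Σ | 36126.00 |  |  | 4947318.00 | 2589921.00
X̄ = 4947318.00 / 36126.00 = 136.95 in
Ȳ = 2589921.00 / 36126.00 = 71.69 in

X̄ = 136.95 in, Ȳ = 71.69 in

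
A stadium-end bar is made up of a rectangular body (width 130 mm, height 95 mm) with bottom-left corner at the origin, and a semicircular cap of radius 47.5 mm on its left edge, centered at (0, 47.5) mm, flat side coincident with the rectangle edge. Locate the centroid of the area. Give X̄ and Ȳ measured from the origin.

X̄ = 46.01 mm, Ȳ = 47.50 mm

Part | A | x̄ᵢ | ȳᵢ | A·x̄ᵢ | A·ȳᵢ
rectangular body | 12350.00 | 65.00 | 47.50 | 802750.00 | 586625.00
semicircular end | 3544.11 | -20.16 | 47.50 | -71447.92 | 168345.19
Σ | 15894.11 |  |  | 731302.08 | 754970.19
X̄ = 731302.08 / 15894.11 = 46.01 mm
Ȳ = 754970.19 / 15894.11 = 47.50 mm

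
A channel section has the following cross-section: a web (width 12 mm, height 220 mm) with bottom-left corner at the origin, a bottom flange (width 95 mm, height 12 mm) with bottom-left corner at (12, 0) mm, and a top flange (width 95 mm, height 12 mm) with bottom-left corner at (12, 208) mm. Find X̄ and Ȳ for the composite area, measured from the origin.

X̄ = 30.79 mm, Ȳ = 110.00 mm

Part | A | x̄ᵢ | ȳᵢ | A·x̄ᵢ | A·ȳᵢ
web | 2640.00 | 6.00 | 110.00 | 15840.00 | 290400.00
bottom flange | 1140.00 | 59.50 | 6.00 | 67830.00 | 6840.00
top flange | 1140.00 | 59.50 | 214.00 | 67830.00 | 243960.00
Σ | 4920.00 |  |  | 151500.00 | 541200.00
X̄ = 151500.00 / 4920.00 = 30.79 mm
Ȳ = 541200.00 / 4920.00 = 110.00 mm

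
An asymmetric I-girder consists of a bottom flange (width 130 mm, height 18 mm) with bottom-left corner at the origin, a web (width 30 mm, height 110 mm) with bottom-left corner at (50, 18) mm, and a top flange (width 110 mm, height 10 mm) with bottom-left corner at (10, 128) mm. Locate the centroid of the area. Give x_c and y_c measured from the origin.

x_c = 65.00 mm, y_c = 60.57 mm

bottom flange: A = 130 × 18 = 2340.00, centroid at (65.00, 9.00).
web: A = 30 × 110 = 3300.00, centroid at (65.00, 73.00).
top flange: A = 110 × 10 = 1100.00, centroid at (65.00, 133.00).
ΣA = 6740.00 mm², ΣAx_c = 438100.00 mm³, ΣAy_c = 408260.00 mm³.
x_c = 438100.00/6740.00 = 65.00 mm; y_c = 408260.00/6740.00 = 60.57 mm.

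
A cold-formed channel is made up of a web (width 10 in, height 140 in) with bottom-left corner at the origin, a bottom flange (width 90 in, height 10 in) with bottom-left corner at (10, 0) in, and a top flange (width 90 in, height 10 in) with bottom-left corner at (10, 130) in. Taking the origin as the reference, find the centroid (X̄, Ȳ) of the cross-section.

web: A = 10 × 140 = 1400.00, centroid at (5.00, 70.00).
bottom flange: A = 90 × 10 = 900.00, centroid at (55.00, 5.00).
top flange: A = 90 × 10 = 900.00, centroid at (55.00, 135.00).
ΣA = 3200.00 in²
ΣAX̄ = (1400.00)(5.00) + (900.00)(55.00) + (900.00)(55.00) = 106000.00 in³
ΣAȲ = (1400.00)(70.00) + (900.00)(5.00) + (900.00)(135.00) = 224000.00 in³
X̄ = 106000.00 / 3200.00 = 33.12 in
Ȳ = 224000.00 / 3200.00 = 70.00 in

X̄ = 33.12 in, Ȳ = 70.00 in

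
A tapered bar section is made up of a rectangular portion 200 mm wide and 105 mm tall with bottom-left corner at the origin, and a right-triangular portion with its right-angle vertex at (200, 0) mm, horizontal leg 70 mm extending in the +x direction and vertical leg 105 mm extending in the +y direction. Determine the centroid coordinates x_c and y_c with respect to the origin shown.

x_c = 118.37 mm, y_c = 49.89 mm

Part | A | x̄ᵢ | ȳᵢ | A·x̄ᵢ | A·ȳᵢ
rectangular portion | 21000.00 | 100.00 | 52.50 | 2100000.00 | 1102500.00
triangular portion | 3675.00 | 223.33 | 35.00 | 820750.00 | 128625.00
Σ | 24675.00 |  |  | 2920750.00 | 1231125.00
x_c = 2920750.00 / 24675.00 = 118.37 mm
y_c = 1231125.00 / 24675.00 = 49.89 mm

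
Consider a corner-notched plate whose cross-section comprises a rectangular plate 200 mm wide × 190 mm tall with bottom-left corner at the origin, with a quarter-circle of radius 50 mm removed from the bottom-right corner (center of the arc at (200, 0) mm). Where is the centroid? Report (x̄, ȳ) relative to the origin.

x̄ = 95.71 mm, ȳ = 99.02 mm

plate: A = 200 × 190 = 38000.00, centroid at (100.00, 95.00).
removed quarter-circle: A = −¼π·50² = -1963.50, centroid at (178.78, 21.22).
ΣA = 36036.50 mm², ΣAx̄ = 3448967.58 mm³, ΣAȳ = 3568333.33 mm³.
x̄ = 3448967.58/36036.50 = 95.71 mm; ȳ = 3568333.33/36036.50 = 99.02 mm.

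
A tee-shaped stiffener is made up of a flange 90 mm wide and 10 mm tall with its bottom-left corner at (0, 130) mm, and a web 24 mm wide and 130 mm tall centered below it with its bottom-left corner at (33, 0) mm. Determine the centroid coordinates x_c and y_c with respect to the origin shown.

x_c = 45.00 mm, y_c = 80.67 mm

web: A = 24 × 130 = 3120.00, centroid at (45.00, 65.00).
flange: A = 90 × 10 = 900.00, centroid at (45.00, 135.00).
ΣA = 4020.00 mm²
ΣAx_c = (3120.00)(45.00) + (900.00)(45.00) = 180900.00 mm³
ΣAy_c = (3120.00)(65.00) + (900.00)(135.00) = 324300.00 mm³
x_c = 180900.00 / 4020.00 = 45.00 mm
y_c = 324300.00 / 4020.00 = 80.67 mm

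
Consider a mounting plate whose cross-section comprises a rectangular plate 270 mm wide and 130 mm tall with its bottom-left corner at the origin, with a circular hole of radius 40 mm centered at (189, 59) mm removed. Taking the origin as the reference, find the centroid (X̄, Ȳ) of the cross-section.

X̄ = 125.97 mm, Ȳ = 66.00 mm

plate: A = 270 × 130 = 35100.00, centroid at (135.00, 65.00).
hole: A = −π·40² = -5026.55, centroid at (189.00, 59.00).
ΣA = 30073.45 mm², ΣAX̄ = 3788482.38 mm³, ΣAȲ = 1984933.65 mm³.
X̄ = 3788482.38/30073.45 = 125.97 mm; Ȳ = 1984933.65/30073.45 = 66.00 mm.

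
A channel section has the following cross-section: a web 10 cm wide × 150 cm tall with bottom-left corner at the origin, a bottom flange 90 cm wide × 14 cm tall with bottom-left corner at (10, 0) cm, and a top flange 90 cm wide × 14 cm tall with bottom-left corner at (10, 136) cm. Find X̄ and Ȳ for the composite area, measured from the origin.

X̄ = 36.34 cm, Ȳ = 75.00 cm

web: A = 10 × 150 = 1500.00, centroid at (5.00, 75.00).
bottom flange: A = 90 × 14 = 1260.00, centroid at (55.00, 7.00).
top flange: A = 90 × 14 = 1260.00, centroid at (55.00, 143.00).
ΣA = 4020.00 cm²
ΣAX̄ = (1500.00)(5.00) + (1260.00)(55.00) + (1260.00)(55.00) = 146100.00 cm³
ΣAȲ = (1500.00)(75.00) + (1260.00)(7.00) + (1260.00)(143.00) = 301500.00 cm³
X̄ = 146100.00 / 4020.00 = 36.34 cm
Ȳ = 301500.00 / 4020.00 = 75.00 cm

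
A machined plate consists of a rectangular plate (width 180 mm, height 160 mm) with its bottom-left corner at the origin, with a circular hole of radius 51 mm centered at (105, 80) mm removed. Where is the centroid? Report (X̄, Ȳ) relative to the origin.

X̄ = 84.06 mm, Ȳ = 80.00 mm

plate: A = 180 × 160 = 28800.00, centroid at (90.00, 80.00).
hole: A = −π·51² = -8171.28, centroid at (105.00, 80.00).
ΣA = 20628.72 mm²
ΣAX̄ = (28800.00)(90.00) + (-8171.28)(105.00) = 1734015.34 mm³
ΣAȲ = (28800.00)(80.00) + (-8171.28)(80.00) = 1650297.40 mm³
X̄ = 1734015.34 / 20628.72 = 84.06 mm
Ȳ = 1650297.40 / 20628.72 = 80.00 mm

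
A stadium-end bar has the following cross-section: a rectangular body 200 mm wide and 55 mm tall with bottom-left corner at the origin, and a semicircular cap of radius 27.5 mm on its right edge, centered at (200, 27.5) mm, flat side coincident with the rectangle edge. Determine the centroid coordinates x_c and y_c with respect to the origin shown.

x_c = 110.88 mm, y_c = 27.50 mm

rectangular body: A = 200 × 55 = 11000.00, centroid at (100.00, 27.50).
semicircular end: A = ½π·27.5² = 1187.91, centroid at (211.67, 27.50).
ΣA = 12187.91 mm², ΣAx_c = 1351447.53 mm³, ΣAy_c = 335167.65 mm³.
x_c = 1351447.53/12187.91 = 110.88 mm; y_c = 335167.65/12187.91 = 27.50 mm.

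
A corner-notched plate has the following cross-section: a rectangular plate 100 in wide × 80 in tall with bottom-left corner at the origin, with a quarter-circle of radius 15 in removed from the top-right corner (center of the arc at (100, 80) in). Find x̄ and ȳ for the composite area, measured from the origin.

Part | A | x̄ᵢ | ȳᵢ | A·x̄ᵢ | A·ȳᵢ
plate | 8000.00 | 50.00 | 40.00 | 400000.00 | 320000.00
removed quarter-circle | -176.71 | 93.63 | 73.63 | -16546.46 | -13012.17
Σ | 7823.29 |  |  | 383453.54 | 306987.83
x̄ = 383453.54 / 7823.29 = 49.01 in
ȳ = 306987.83 / 7823.29 = 39.24 in

x̄ = 49.01 in, ȳ = 39.24 in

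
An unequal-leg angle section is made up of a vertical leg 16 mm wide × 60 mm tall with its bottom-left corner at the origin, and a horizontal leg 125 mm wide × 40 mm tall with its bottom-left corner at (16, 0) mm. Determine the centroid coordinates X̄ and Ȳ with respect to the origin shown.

Part | A | x̄ᵢ | ȳᵢ | A·x̄ᵢ | A·ȳᵢ
vertical leg | 960.00 | 8.00 | 30.00 | 7680.00 | 28800.00
horizontal leg | 5000.00 | 78.50 | 20.00 | 392500.00 | 100000.00
Σ | 5960.00 |  |  | 400180.00 | 128800.00
X̄ = 400180.00 / 5960.00 = 67.14 mm
Ȳ = 128800.00 / 5960.00 = 21.61 mm

X̄ = 67.14 mm, Ȳ = 21.61 mm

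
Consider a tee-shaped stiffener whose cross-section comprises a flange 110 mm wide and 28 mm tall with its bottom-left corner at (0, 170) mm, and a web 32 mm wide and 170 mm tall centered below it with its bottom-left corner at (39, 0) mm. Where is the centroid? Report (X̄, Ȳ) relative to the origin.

X̄ = 55.00 mm, Ȳ = 120.79 mm

web: A = 32 × 170 = 5440.00, centroid at (55.00, 85.00).
flange: A = 110 × 28 = 3080.00, centroid at (55.00, 184.00).
ΣA = 8520.00 mm²
ΣAX̄ = (5440.00)(55.00) + (3080.00)(55.00) = 468600.00 mm³
ΣAȲ = (5440.00)(85.00) + (3080.00)(184.00) = 1029120.00 mm³
X̄ = 468600.00 / 8520.00 = 55.00 mm
Ȳ = 1029120.00 / 8520.00 = 120.79 mm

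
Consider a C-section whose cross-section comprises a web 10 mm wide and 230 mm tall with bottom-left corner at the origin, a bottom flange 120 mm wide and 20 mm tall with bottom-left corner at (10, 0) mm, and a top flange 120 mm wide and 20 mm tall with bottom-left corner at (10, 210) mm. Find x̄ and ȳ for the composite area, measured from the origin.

web: A = 10 × 230 = 2300.00, centroid at (5.00, 115.00).
bottom flange: A = 120 × 20 = 2400.00, centroid at (70.00, 10.00).
top flange: A = 120 × 20 = 2400.00, centroid at (70.00, 220.00).
ΣA = 7100.00 mm²
ΣAx̄ = (2300.00)(5.00) + (2400.00)(70.00) + (2400.00)(70.00) = 347500.00 mm³
ΣAȳ = (2300.00)(115.00) + (2400.00)(10.00) + (2400.00)(220.00) = 816500.00 mm³
x̄ = 347500.00 / 7100.00 = 48.94 mm
ȳ = 816500.00 / 7100.00 = 115.00 mm

x̄ = 48.94 mm, ȳ = 115.00 mm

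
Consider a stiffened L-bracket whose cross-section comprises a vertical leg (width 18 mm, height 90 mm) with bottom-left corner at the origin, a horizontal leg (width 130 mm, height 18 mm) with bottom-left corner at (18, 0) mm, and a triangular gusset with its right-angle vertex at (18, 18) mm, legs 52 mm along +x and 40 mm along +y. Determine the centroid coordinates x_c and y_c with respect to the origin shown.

x_c = 49.11 mm, y_c = 25.31 mm

vertical leg: A = 18 × 90 = 1620.00, centroid at (9.00, 45.00).
horizontal leg: A = 130 × 18 = 2340.00, centroid at (83.00, 9.00).
gusset: A = ½·52·40 = 1040.00, centroid at (35.33, 31.33).
ΣA = 5000.00 mm²
ΣAx_c = (1620.00)(9.00) + (2340.00)(83.00) + (1040.00)(35.33) = 245546.67 mm³
ΣAy_c = (1620.00)(45.00) + (2340.00)(9.00) + (1040.00)(31.33) = 126546.67 mm³
x_c = 245546.67 / 5000.00 = 49.11 mm
y_c = 126546.67 / 5000.00 = 25.31 mm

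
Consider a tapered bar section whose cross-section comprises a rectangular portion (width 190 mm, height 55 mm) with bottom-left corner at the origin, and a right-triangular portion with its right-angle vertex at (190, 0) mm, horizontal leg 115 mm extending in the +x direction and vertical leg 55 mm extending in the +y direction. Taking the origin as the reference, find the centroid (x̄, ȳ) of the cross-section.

x̄ = 125.98 mm, ȳ = 25.37 mm

rectangular portion: A = 190 × 55 = 10450.00, centroid at (95.00, 27.50).
triangular portion: A = ½·115·55 = 3162.50, centroid at (228.33, 18.33).
ΣA = 13612.50 mm², ΣAx̄ = 1714854.17 mm³, ΣAȳ = 345354.17 mm³.
x̄ = 1714854.17/13612.50 = 125.98 mm; ȳ = 345354.17/13612.50 = 25.37 mm.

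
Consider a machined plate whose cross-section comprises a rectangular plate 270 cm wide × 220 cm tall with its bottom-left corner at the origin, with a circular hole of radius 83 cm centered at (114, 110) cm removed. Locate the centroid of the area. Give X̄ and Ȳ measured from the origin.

plate: A = 270 × 220 = 59400.00, centroid at (135.00, 110.00).
hole: A = −π·83² = -21642.43, centroid at (114.00, 110.00).
ΣA = 37757.57 cm², ΣAX̄ = 5551762.78 cm³, ΣAȲ = 4153332.50 cm³.
X̄ = 5551762.78/37757.57 = 147.04 cm; Ȳ = 4153332.50/37757.57 = 110.00 cm.

X̄ = 147.04 cm, Ȳ = 110.00 cm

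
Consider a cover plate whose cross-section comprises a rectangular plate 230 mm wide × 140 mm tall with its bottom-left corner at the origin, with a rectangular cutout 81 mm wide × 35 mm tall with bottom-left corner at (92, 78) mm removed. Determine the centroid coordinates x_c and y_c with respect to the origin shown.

x_c = 113.31 mm, y_c = 67.54 mm

plate: A = 230 × 140 = 32200.00, centroid at (115.00, 70.00).
hole: A = −(81 × 35) = -2835.00, centroid at (132.50, 95.50).
ΣA = 29365.00 mm², ΣAx_c = 3327362.50 mm³, ΣAy_c = 1983257.50 mm³.
x_c = 3327362.50/29365.00 = 113.31 mm; y_c = 1983257.50/29365.00 = 67.54 mm.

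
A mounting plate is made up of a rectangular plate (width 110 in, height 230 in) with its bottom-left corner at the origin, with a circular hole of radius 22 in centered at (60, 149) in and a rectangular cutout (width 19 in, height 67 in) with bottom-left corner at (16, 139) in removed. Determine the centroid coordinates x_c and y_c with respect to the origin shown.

x_c = 56.33 in, y_c = 109.45 in

plate: A = 110 × 230 = 25300.00, centroid at (55.00, 115.00).
hole 1: A = −π·22² = -1520.53, centroid at (60.00, 149.00).
hole 2: A = −(19 × 67) = -1273.00, centroid at (25.50, 172.50).
ΣA = 22506.47 in²
ΣAx_c = (25300.00)(55.00) + (-1520.53)(60.00) + (-1273.00)(25.50) = 1267806.65 in³
ΣAy_c = (25300.00)(115.00) + (-1520.53)(149.00) + (-1273.00)(172.50) = 2463348.40 in³
x_c = 1267806.65 / 22506.47 = 56.33 in
y_c = 2463348.40 / 22506.47 = 109.45 in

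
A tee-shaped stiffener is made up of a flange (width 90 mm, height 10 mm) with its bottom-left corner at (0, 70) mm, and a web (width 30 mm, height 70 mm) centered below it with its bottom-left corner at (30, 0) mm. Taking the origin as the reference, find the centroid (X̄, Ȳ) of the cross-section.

X̄ = 45.00 mm, Ȳ = 47.00 mm

Part | A | x̄ᵢ | ȳᵢ | A·x̄ᵢ | A·ȳᵢ
web | 2100.00 | 45.00 | 35.00 | 94500.00 | 73500.00
flange | 900.00 | 45.00 | 75.00 | 40500.00 | 67500.00
Σ | 3000.00 |  |  | 135000.00 | 141000.00
X̄ = 135000.00 / 3000.00 = 45.00 mm
Ȳ = 141000.00 / 3000.00 = 47.00 mm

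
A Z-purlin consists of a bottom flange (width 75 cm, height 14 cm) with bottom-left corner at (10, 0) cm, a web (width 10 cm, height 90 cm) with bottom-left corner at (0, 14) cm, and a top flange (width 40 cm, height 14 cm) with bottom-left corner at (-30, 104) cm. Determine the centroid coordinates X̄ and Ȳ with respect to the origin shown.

bottom flange: A = 75 × 14 = 1050.00, centroid at (47.50, 7.00).
web: A = 10 × 90 = 900.00, centroid at (5.00, 59.00).
top flange: A = 40 × 14 = 560.00, centroid at (-10.00, 111.00).
ΣA = 2510.00 cm², ΣAX̄ = 48775.00 cm³, ΣAȲ = 122610.00 cm³.
X̄ = 48775.00/2510.00 = 19.43 cm; Ȳ = 122610.00/2510.00 = 48.85 cm.

X̄ = 19.43 cm, Ȳ = 48.85 cm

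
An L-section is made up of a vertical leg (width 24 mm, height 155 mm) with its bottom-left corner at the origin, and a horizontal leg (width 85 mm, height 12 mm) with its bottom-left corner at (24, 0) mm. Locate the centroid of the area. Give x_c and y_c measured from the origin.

x_c = 23.73 mm, y_c = 62.11 mm

Part | A | x̄ᵢ | ȳᵢ | A·x̄ᵢ | A·ȳᵢ
vertical leg | 3720.00 | 12.00 | 77.50 | 44640.00 | 288300.00
horizontal leg | 1020.00 | 66.50 | 6.00 | 67830.00 | 6120.00
Σ | 4740.00 |  |  | 112470.00 | 294420.00
x_c = 112470.00 / 4740.00 = 23.73 mm
y_c = 294420.00 / 4740.00 = 62.11 mm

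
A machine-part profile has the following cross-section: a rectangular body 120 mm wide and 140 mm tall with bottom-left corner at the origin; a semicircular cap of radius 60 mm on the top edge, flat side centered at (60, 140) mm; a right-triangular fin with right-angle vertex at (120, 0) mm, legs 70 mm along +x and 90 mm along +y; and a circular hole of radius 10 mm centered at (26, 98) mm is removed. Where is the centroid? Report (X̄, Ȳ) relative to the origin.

X̄ = 70.80 mm, Ȳ = 86.02 mm

rectangular body: A = 120 × 140 = 16800.00, centroid at (60.00, 70.00).
semicircular top: A = ½π·60² = 5654.87, centroid at (60.00, 165.46).
triangular fin: A = ½·70·90 = 3150.00, centroid at (143.33, 30.00).
hole: A = −π·10² = -314.16, centroid at (26.00, 98.00).
ΣA = 25290.71 mm², ΣAX̄ = 1790623.87 mm³, ΣAȲ = 2175393.74 mm³.
X̄ = 1790623.87/25290.71 = 70.80 mm; Ȳ = 2175393.74/25290.71 = 86.02 mm.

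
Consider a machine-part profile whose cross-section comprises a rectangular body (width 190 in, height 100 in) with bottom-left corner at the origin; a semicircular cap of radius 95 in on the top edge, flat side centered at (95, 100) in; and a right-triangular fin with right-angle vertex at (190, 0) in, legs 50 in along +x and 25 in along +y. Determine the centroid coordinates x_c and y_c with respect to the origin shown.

rectangular body: A = 190 × 100 = 19000.00, centroid at (95.00, 50.00).
semicircular top: A = ½π·95² = 14176.44, centroid at (95.00, 140.32).
triangular fin: A = ½·50·25 = 625.00, centroid at (206.67, 8.33).
ΣA = 33801.44 in², ΣAx_c = 3280928.17 in³, ΣAy_c = 2944435.35 in³.
x_c = 3280928.17/33801.44 = 97.06 in; y_c = 2944435.35/33801.44 = 87.11 in.

x_c = 97.06 in, y_c = 87.11 in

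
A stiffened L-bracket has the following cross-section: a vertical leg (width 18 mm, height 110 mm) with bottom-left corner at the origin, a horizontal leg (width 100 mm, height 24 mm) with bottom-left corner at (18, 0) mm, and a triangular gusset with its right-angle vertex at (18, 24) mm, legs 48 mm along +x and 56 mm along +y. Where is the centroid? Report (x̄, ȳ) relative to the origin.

vertical leg: A = 18 × 110 = 1980.00, centroid at (9.00, 55.00).
horizontal leg: A = 100 × 24 = 2400.00, centroid at (68.00, 12.00).
gusset: A = ½·48·56 = 1344.00, centroid at (34.00, 42.67).
ΣA = 5724.00 mm², ΣAx̄ = 226716.00 mm³, ΣAȳ = 195044.00 mm³.
x̄ = 226716.00/5724.00 = 39.61 mm; ȳ = 195044.00/5724.00 = 34.07 mm.

x̄ = 39.61 mm, ȳ = 34.07 mm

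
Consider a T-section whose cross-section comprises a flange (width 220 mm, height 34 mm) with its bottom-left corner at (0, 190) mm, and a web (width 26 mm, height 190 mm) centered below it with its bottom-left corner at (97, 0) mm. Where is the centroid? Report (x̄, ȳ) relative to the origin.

web: A = 26 × 190 = 4940.00, centroid at (110.00, 95.00).
flange: A = 220 × 34 = 7480.00, centroid at (110.00, 207.00).
ΣA = 12420.00 mm²
ΣAx̄ = (4940.00)(110.00) + (7480.00)(110.00) = 1366200.00 mm³
ΣAȳ = (4940.00)(95.00) + (7480.00)(207.00) = 2017660.00 mm³
x̄ = 1366200.00 / 12420.00 = 110.00 mm
ȳ = 2017660.00 / 12420.00 = 162.45 mm

x̄ = 110.00 mm, ȳ = 162.45 mm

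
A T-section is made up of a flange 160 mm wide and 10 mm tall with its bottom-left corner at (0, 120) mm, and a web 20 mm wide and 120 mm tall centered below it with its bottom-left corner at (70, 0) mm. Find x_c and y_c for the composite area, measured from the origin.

x_c = 80.00 mm, y_c = 86.00 mm

web: A = 20 × 120 = 2400.00, centroid at (80.00, 60.00).
flange: A = 160 × 10 = 1600.00, centroid at (80.00, 125.00).
ΣA = 4000.00 mm²
ΣAx_c = (2400.00)(80.00) + (1600.00)(80.00) = 320000.00 mm³
ΣAy_c = (2400.00)(60.00) + (1600.00)(125.00) = 344000.00 mm³
x_c = 320000.00 / 4000.00 = 80.00 mm
y_c = 344000.00 / 4000.00 = 86.00 mm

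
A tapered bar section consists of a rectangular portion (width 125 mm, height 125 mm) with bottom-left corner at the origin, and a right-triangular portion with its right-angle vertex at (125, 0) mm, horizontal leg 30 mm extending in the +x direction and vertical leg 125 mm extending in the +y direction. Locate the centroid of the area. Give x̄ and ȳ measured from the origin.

x̄ = 70.27 mm, ȳ = 60.27 mm

rectangular portion: A = 125 × 125 = 15625.00, centroid at (62.50, 62.50).
triangular portion: A = ½·30·125 = 1875.00, centroid at (135.00, 41.67).
ΣA = 17500.00 mm²
ΣAx̄ = (15625.00)(62.50) + (1875.00)(135.00) = 1229687.50 mm³
ΣAȳ = (15625.00)(62.50) + (1875.00)(41.67) = 1054687.50 mm³
x̄ = 1229687.50 / 17500.00 = 70.27 mm
ȳ = 1054687.50 / 17500.00 = 60.27 mm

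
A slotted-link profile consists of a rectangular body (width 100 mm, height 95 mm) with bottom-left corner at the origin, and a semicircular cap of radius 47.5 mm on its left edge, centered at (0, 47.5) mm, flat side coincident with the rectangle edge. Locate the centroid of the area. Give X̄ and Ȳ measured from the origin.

X̄ = 30.94 mm, Ȳ = 47.50 mm

rectangular body: A = 100 × 95 = 9500.00, centroid at (50.00, 47.50).
semicircular end: A = ½π·47.5² = 3544.11, centroid at (-20.16, 47.50).
ΣA = 13044.11 mm², ΣAX̄ = 403552.08 mm³, ΣAȲ = 619595.19 mm³.
X̄ = 403552.08/13044.11 = 30.94 mm; Ȳ = 619595.19/13044.11 = 47.50 mm.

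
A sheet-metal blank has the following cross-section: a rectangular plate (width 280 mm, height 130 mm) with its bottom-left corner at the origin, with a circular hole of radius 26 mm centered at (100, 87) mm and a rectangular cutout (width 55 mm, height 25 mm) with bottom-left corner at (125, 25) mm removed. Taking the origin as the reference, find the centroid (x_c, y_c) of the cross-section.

plate: A = 280 × 130 = 36400.00, centroid at (140.00, 65.00).
hole 1: A = −π·26² = -2123.72, centroid at (100.00, 87.00).
hole 2: A = −(55 × 25) = -1375.00, centroid at (152.50, 37.50).
ΣA = 32901.28 mm²
ΣAx_c = (36400.00)(140.00) + (-2123.72)(100.00) + (-1375.00)(152.50) = 4673940.84 mm³
ΣAy_c = (36400.00)(65.00) + (-2123.72)(87.00) + (-1375.00)(37.50) = 2129674.15 mm³
x_c = 4673940.84 / 32901.28 = 142.06 mm
y_c = 2129674.15 / 32901.28 = 64.73 mm

x_c = 142.06 mm, y_c = 64.73 mm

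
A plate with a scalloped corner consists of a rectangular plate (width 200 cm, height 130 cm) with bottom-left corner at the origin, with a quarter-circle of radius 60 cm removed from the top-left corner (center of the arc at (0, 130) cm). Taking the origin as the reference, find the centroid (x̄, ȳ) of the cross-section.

x̄ = 109.09 cm, ȳ = 60.18 cm

plate: A = 200 × 130 = 26000.00, centroid at (100.00, 65.00).
removed quarter-circle: A = −¼π·60² = -2827.43, centroid at (25.46, 104.54).
ΣA = 23172.57 cm²
ΣAx̄ = (26000.00)(100.00) + (-2827.43)(25.46) = 2528000.00 cm³
ΣAȳ = (26000.00)(65.00) + (-2827.43)(104.54) = 1394433.66 cm³
x̄ = 2528000.00 / 23172.57 = 109.09 cm
ȳ = 1394433.66 / 23172.57 = 60.18 cm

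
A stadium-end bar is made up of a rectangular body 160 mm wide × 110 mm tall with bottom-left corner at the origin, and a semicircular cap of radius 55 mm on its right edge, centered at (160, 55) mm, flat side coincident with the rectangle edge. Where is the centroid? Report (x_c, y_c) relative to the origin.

rectangular body: A = 160 × 110 = 17600.00, centroid at (80.00, 55.00).
semicircular end: A = ½π·55² = 4751.66, centroid at (183.34, 55.00).
ΣA = 22351.66 mm²
ΣAx_c = (17600.00)(80.00) + (4751.66)(183.34) = 2279182.09 mm³
ΣAy_c = (17600.00)(55.00) + (4751.66)(55.00) = 1229341.24 mm³
x_c = 2279182.09 / 22351.66 = 101.97 mm
y_c = 1229341.24 / 22351.66 = 55.00 mm

x_c = 101.97 mm, y_c = 55.00 mm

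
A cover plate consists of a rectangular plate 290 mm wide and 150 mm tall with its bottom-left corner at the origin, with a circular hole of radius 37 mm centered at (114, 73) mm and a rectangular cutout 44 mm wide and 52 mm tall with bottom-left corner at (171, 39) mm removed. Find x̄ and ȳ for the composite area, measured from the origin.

x̄ = 145.64 mm, ȳ = 75.85 mm

plate: A = 290 × 150 = 43500.00, centroid at (145.00, 75.00).
hole 1: A = −π·37² = -4300.84, centroid at (114.00, 73.00).
hole 2: A = −(44 × 52) = -2288.00, centroid at (193.00, 65.00).
ΣA = 36911.16 mm², ΣAx̄ = 5375620.20 mm³, ΣAȳ = 2799818.65 mm³.
x̄ = 5375620.20/36911.16 = 145.64 mm; ȳ = 2799818.65/36911.16 = 75.85 mm.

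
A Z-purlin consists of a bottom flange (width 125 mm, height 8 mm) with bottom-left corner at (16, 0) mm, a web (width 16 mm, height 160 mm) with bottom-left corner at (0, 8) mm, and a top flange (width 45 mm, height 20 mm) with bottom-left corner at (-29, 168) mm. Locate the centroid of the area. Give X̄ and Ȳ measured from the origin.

X̄ = 20.88 mm, Ȳ = 87.33 mm

Part | A | x̄ᵢ | ȳᵢ | A·x̄ᵢ | A·ȳᵢ
bottom flange | 1000.00 | 78.50 | 4.00 | 78500.00 | 4000.00
web | 2560.00 | 8.00 | 88.00 | 20480.00 | 225280.00
top flange | 900.00 | -6.50 | 178.00 | -5850.00 | 160200.00
Σ | 4460.00 |  |  | 93130.00 | 389480.00
X̄ = 93130.00 / 4460.00 = 20.88 mm
Ȳ = 389480.00 / 4460.00 = 87.33 mm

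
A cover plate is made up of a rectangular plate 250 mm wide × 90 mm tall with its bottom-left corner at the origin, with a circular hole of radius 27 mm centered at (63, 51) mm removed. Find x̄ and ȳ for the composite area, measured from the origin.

Part | A | x̄ᵢ | ȳᵢ | A·x̄ᵢ | A·ȳᵢ
plate | 22500.00 | 125.00 | 45.00 | 2812500.00 | 1012500.00
hole | -2290.22 | 63.00 | 51.00 | -144283.93 | -116801.27
Σ | 20209.78 |  |  | 2668216.07 | 895698.73
x̄ = 2668216.07 / 20209.78 = 132.03 mm
ȳ = 895698.73 / 20209.78 = 44.32 mm

x̄ = 132.03 mm, ȳ = 44.32 mm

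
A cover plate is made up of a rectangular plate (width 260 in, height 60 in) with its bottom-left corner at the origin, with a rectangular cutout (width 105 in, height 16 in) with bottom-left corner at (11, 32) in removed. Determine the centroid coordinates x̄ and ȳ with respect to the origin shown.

x̄ = 138.03 in, ȳ = 28.79 in

plate: A = 260 × 60 = 15600.00, centroid at (130.00, 30.00).
hole: A = −(105 × 16) = -1680.00, centroid at (63.50, 40.00).
ΣA = 13920.00 in², ΣAx̄ = 1921320.00 in³, ΣAȳ = 400800.00 in³.
x̄ = 1921320.00/13920.00 = 138.03 in; ȳ = 400800.00/13920.00 = 28.79 in.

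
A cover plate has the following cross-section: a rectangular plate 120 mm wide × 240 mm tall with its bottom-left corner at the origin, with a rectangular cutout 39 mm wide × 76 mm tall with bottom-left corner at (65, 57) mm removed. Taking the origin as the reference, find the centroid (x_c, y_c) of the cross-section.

Part | A | x̄ᵢ | ȳᵢ | A·x̄ᵢ | A·ȳᵢ
plate | 28800.00 | 60.00 | 120.00 | 1728000.00 | 3456000.00
hole | -2964.00 | 84.50 | 95.00 | -250458.00 | -281580.00
Σ | 25836.00 |  |  | 1477542.00 | 3174420.00
x_c = 1477542.00 / 25836.00 = 57.19 mm
y_c = 3174420.00 / 25836.00 = 122.87 mm

x_c = 57.19 mm, y_c = 122.87 mm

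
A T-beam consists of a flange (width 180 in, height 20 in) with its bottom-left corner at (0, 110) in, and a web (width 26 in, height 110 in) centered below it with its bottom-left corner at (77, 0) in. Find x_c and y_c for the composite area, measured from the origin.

x_c = 90.00 in, y_c = 91.22 in

web: A = 26 × 110 = 2860.00, centroid at (90.00, 55.00).
flange: A = 180 × 20 = 3600.00, centroid at (90.00, 120.00).
ΣA = 6460.00 in², ΣAx_c = 581400.00 in³, ΣAy_c = 589300.00 in³.
x_c = 581400.00/6460.00 = 90.00 in; y_c = 589300.00/6460.00 = 91.22 in.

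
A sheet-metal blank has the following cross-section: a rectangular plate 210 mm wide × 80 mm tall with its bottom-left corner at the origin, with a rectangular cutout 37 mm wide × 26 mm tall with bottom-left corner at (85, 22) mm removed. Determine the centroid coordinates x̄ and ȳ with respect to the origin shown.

plate: A = 210 × 80 = 16800.00, centroid at (105.00, 40.00).
hole: A = −(37 × 26) = -962.00, centroid at (103.50, 35.00).
ΣA = 15838.00 mm²
ΣAx̄ = (16800.00)(105.00) + (-962.00)(103.50) = 1664433.00 mm³
ΣAȳ = (16800.00)(40.00) + (-962.00)(35.00) = 638330.00 mm³
x̄ = 1664433.00 / 15838.00 = 105.09 mm
ȳ = 638330.00 / 15838.00 = 40.30 mm

x̄ = 105.09 mm, ȳ = 40.30 mm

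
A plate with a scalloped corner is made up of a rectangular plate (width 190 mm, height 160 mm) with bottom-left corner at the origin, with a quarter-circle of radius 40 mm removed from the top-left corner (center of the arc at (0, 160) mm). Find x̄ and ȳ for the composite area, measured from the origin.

x̄ = 98.36 mm, ȳ = 77.28 mm

plate: A = 190 × 160 = 30400.00, centroid at (95.00, 80.00).
removed quarter-circle: A = −¼π·40² = -1256.64, centroid at (16.98, 143.02).
ΣA = 29143.36 mm², ΣAx̄ = 2866666.67 mm³, ΣAȳ = 2252271.40 mm³.
x̄ = 2866666.67/29143.36 = 98.36 mm; ȳ = 2252271.40/29143.36 = 77.28 mm.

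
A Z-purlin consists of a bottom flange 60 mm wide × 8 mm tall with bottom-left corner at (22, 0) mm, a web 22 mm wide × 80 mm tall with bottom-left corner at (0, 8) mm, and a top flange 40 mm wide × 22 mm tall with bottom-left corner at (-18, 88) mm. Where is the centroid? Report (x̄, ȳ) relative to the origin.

x̄ = 14.77 mm, ȳ = 55.62 mm

bottom flange: A = 60 × 8 = 480.00, centroid at (52.00, 4.00).
web: A = 22 × 80 = 1760.00, centroid at (11.00, 48.00).
top flange: A = 40 × 22 = 880.00, centroid at (2.00, 99.00).
ΣA = 3120.00 mm², ΣAx̄ = 46080.00 mm³, ΣAȳ = 173520.00 mm³.
x̄ = 46080.00/3120.00 = 14.77 mm; ȳ = 173520.00/3120.00 = 55.62 mm.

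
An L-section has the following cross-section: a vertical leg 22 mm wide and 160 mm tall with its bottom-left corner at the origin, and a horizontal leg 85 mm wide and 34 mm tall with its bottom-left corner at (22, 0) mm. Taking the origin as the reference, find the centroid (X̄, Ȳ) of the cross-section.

X̄ = 35.12 mm, Ȳ = 51.60 mm

vertical leg: A = 22 × 160 = 3520.00, centroid at (11.00, 80.00).
horizontal leg: A = 85 × 34 = 2890.00, centroid at (64.50, 17.00).
ΣA = 6410.00 mm², ΣAX̄ = 225125.00 mm³, ΣAȲ = 330730.00 mm³.
X̄ = 225125.00/6410.00 = 35.12 mm; Ȳ = 330730.00/6410.00 = 51.60 mm.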